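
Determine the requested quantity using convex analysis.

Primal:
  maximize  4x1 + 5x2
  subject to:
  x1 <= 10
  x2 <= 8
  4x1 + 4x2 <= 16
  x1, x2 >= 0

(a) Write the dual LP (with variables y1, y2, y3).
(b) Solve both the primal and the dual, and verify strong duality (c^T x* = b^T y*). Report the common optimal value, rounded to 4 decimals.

The standard primal-dual pair for 'max c^T x s.t. A x <= b, x >= 0' is:
  Dual:  min b^T y  s.t.  A^T y >= c,  y >= 0.

So the dual LP is:
  minimize  10y1 + 8y2 + 16y3
  subject to:
    y1 + 4y3 >= 4
    y2 + 4y3 >= 5
    y1, y2, y3 >= 0

Solving the primal: x* = (0, 4).
  primal value c^T x* = 20.
Solving the dual: y* = (0, 0, 1.25).
  dual value b^T y* = 20.
Strong duality: c^T x* = b^T y*. Confirmed.

20


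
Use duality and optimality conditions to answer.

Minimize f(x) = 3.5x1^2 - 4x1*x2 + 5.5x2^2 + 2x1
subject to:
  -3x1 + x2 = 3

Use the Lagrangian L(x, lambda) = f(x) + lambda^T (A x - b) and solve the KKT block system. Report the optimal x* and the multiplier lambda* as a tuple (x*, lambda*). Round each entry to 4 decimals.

Form the Lagrangian:
  L(x, lambda) = (1/2) x^T Q x + c^T x + lambda^T (A x - b)
Stationarity (grad_x L = 0): Q x + c + A^T lambda = 0.
Primal feasibility: A x = b.

This gives the KKT block system:
  [ Q   A^T ] [ x     ]   [-c ]
  [ A    0  ] [ lambda ] = [ b ]

Solving the linear system:
  x*      = (-1.0854, -0.2561)
  lambda* = (-1.5244)
  f(x*)   = 1.2012

x* = (-1.0854, -0.2561), lambda* = (-1.5244)


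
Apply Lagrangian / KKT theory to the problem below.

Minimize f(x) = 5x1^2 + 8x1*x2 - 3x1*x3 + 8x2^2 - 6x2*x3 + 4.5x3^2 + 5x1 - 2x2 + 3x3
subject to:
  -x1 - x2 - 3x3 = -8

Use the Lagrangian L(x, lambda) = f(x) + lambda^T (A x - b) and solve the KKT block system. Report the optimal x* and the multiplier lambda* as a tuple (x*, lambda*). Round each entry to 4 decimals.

Form the Lagrangian:
  L(x, lambda) = (1/2) x^T Q x + c^T x + lambda^T (A x - b)
Stationarity (grad_x L = 0): Q x + c + A^T lambda = 0.
Primal feasibility: A x = b.

This gives the KKT block system:
  [ Q   A^T ] [ x     ]   [-c ]
  [ A    0  ] [ lambda ] = [ b ]

Solving the linear system:
  x*      = (-0.5581, 1.6047, 2.3178)
  lambda* = (5.3023)
  f(x*)   = 21.686

x* = (-0.5581, 1.6047, 2.3178), lambda* = (5.3023)


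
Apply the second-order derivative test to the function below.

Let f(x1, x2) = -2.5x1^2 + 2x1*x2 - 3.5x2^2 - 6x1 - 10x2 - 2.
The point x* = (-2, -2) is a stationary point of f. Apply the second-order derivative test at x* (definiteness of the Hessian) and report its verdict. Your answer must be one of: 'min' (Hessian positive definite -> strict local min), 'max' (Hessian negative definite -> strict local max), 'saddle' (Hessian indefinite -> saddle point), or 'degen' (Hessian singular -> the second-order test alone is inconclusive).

Compute the Hessian H = grad^2 f:
  H = [[-5, 2], [2, -7]]
Verify stationarity: grad f(x*) = H x* + g = (0, 0).
Eigenvalues of H: -8.2361, -3.7639.
Both eigenvalues < 0, so H is negative definite -> x* is a strict local max.

max


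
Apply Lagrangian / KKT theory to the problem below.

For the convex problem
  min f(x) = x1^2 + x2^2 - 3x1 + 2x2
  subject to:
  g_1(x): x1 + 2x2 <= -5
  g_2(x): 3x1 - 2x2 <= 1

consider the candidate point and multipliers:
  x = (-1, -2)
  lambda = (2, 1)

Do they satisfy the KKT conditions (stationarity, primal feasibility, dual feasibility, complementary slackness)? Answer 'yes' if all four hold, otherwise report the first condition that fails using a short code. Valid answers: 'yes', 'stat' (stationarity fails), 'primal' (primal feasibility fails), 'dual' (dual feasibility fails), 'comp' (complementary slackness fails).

Gradient of f: grad f(x) = Q x + c = (-5, -2)
Constraint values g_i(x) = a_i^T x - b_i:
  g_1((-1, -2)) = 0
  g_2((-1, -2)) = 0
Stationarity residual: grad f(x) + sum_i lambda_i a_i = (0, 0)
  -> stationarity OK
Primal feasibility (all g_i <= 0): OK
Dual feasibility (all lambda_i >= 0): OK
Complementary slackness (lambda_i * g_i(x) = 0 for all i): OK

Verdict: yes, KKT holds.

yes


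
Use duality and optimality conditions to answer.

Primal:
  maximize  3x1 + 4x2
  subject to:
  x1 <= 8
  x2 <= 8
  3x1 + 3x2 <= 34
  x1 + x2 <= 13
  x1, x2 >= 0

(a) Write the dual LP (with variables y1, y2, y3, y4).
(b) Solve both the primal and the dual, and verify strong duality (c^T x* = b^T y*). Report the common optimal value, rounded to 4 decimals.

The standard primal-dual pair for 'max c^T x s.t. A x <= b, x >= 0' is:
  Dual:  min b^T y  s.t.  A^T y >= c,  y >= 0.

So the dual LP is:
  minimize  8y1 + 8y2 + 34y3 + 13y4
  subject to:
    y1 + 3y3 + y4 >= 3
    y2 + 3y3 + y4 >= 4
    y1, y2, y3, y4 >= 0

Solving the primal: x* = (3.3333, 8).
  primal value c^T x* = 42.
Solving the dual: y* = (0, 1, 1, 0).
  dual value b^T y* = 42.
Strong duality: c^T x* = b^T y*. Confirmed.

42


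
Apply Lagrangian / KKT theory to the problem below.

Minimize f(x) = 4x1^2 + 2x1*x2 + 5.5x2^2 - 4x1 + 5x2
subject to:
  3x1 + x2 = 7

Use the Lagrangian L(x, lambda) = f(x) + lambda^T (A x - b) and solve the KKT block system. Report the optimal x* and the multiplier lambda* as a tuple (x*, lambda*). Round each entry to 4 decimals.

Form the Lagrangian:
  L(x, lambda) = (1/2) x^T Q x + c^T x + lambda^T (A x - b)
Stationarity (grad_x L = 0): Q x + c + A^T lambda = 0.
Primal feasibility: A x = b.

This gives the KKT block system:
  [ Q   A^T ] [ x     ]   [-c ]
  [ A    0  ] [ lambda ] = [ b ]

Solving the linear system:
  x*      = (2.4842, -0.4526)
  lambda* = (-4.9895)
  f(x*)   = 11.3632

x* = (2.4842, -0.4526), lambda* = (-4.9895)


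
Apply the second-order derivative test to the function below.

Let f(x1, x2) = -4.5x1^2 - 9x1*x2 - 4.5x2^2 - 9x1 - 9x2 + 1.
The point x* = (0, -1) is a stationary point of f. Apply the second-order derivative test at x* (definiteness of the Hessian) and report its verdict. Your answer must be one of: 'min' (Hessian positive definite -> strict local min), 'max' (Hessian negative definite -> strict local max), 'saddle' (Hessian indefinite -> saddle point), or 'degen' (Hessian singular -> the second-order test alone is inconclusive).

Compute the Hessian H = grad^2 f:
  H = [[-9, -9], [-9, -9]]
Verify stationarity: grad f(x*) = H x* + g = (0, 0).
Eigenvalues of H: -18, 0.
H has a zero eigenvalue (singular; negative semidefinite but not definite), so H is neither positive definite, negative definite, nor indefinite. The second-order test alone is inconclusive -> degen.
(Indeed, f is constant along the null direction of H through x*, so x* is not a strict local extremum.)

degen


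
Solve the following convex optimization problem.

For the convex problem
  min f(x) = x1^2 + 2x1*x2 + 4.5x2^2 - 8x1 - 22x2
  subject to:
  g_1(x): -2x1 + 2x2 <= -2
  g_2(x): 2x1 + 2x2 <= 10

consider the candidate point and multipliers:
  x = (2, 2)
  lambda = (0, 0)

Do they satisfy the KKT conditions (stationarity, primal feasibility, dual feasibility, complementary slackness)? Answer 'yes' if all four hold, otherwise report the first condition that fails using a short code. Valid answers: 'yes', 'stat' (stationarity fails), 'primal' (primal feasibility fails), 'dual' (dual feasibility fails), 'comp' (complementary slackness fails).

Gradient of f: grad f(x) = Q x + c = (0, 0)
Constraint values g_i(x) = a_i^T x - b_i:
  g_1((2, 2)) = 2
  g_2((2, 2)) = -2
Stationarity residual: grad f(x) + sum_i lambda_i a_i = (0, 0)
  -> stationarity OK
Primal feasibility (all g_i <= 0): FAILS
Dual feasibility (all lambda_i >= 0): OK
Complementary slackness (lambda_i * g_i(x) = 0 for all i): OK

Verdict: the first failing condition is primal_feasibility -> primal.

primal


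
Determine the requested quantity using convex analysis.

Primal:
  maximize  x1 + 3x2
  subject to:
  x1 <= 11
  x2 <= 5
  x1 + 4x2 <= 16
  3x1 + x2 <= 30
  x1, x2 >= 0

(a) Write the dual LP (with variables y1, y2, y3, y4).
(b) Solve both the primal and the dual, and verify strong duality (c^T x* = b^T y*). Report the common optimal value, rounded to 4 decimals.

The standard primal-dual pair for 'max c^T x s.t. A x <= b, x >= 0' is:
  Dual:  min b^T y  s.t.  A^T y >= c,  y >= 0.

So the dual LP is:
  minimize  11y1 + 5y2 + 16y3 + 30y4
  subject to:
    y1 + y3 + 3y4 >= 1
    y2 + 4y3 + y4 >= 3
    y1, y2, y3, y4 >= 0

Solving the primal: x* = (9.4545, 1.6364).
  primal value c^T x* = 14.3636.
Solving the dual: y* = (0, 0, 0.7273, 0.0909).
  dual value b^T y* = 14.3636.
Strong duality: c^T x* = b^T y*. Confirmed.

14.3636


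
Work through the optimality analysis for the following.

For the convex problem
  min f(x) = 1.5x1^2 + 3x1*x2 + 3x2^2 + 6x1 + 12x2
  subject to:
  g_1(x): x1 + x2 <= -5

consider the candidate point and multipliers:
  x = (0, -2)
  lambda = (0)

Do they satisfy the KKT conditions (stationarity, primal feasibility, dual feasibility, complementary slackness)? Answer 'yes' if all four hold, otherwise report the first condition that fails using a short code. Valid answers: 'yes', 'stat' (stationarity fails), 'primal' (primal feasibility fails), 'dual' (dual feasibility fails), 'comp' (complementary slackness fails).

Gradient of f: grad f(x) = Q x + c = (0, 0)
Constraint values g_i(x) = a_i^T x - b_i:
  g_1((0, -2)) = 3
Stationarity residual: grad f(x) + sum_i lambda_i a_i = (0, 0)
  -> stationarity OK
Primal feasibility (all g_i <= 0): FAILS
Dual feasibility (all lambda_i >= 0): OK
Complementary slackness (lambda_i * g_i(x) = 0 for all i): OK

Verdict: the first failing condition is primal_feasibility -> primal.

primal


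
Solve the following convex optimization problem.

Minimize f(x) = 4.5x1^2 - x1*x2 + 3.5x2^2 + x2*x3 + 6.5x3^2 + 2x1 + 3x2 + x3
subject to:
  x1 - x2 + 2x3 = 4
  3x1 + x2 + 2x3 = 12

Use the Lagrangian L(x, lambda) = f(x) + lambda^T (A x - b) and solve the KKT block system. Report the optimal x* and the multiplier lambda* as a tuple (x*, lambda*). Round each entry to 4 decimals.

Form the Lagrangian:
  L(x, lambda) = (1/2) x^T Q x + c^T x + lambda^T (A x - b)
Stationarity (grad_x L = 0): Q x + c + A^T lambda = 0.
Primal feasibility: A x = b.

This gives the KKT block system:
  [ Q   A^T ] [ x     ]   [-c ]
  [ A    0  ] [ lambda ] = [ b ]

Solving the linear system:
  x*      = (2.8485, 1.1515, 1.1515)
  lambda* = (0.4015, -8.9621)
  f(x*)   = 58.1212

x* = (2.8485, 1.1515, 1.1515), lambda* = (0.4015, -8.9621)


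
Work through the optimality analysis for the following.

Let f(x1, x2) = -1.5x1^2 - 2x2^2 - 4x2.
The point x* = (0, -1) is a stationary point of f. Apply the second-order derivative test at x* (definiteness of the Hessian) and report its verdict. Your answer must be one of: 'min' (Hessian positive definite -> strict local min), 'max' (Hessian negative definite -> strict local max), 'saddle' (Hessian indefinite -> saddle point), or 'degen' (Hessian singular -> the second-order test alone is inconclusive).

Compute the Hessian H = grad^2 f:
  H = [[-3, 0], [0, -4]]
Verify stationarity: grad f(x*) = H x* + g = (0, 0).
Eigenvalues of H: -4, -3.
Both eigenvalues < 0, so H is negative definite -> x* is a strict local max.

max


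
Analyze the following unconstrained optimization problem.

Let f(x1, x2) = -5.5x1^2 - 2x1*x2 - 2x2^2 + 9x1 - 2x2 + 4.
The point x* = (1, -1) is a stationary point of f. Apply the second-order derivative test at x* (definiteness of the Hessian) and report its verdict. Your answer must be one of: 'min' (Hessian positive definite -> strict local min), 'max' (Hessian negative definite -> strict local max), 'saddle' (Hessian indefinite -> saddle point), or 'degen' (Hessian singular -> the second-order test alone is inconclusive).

Compute the Hessian H = grad^2 f:
  H = [[-11, -2], [-2, -4]]
Verify stationarity: grad f(x*) = H x* + g = (0, 0).
Eigenvalues of H: -11.5311, -3.4689.
Both eigenvalues < 0, so H is negative definite -> x* is a strict local max.

max


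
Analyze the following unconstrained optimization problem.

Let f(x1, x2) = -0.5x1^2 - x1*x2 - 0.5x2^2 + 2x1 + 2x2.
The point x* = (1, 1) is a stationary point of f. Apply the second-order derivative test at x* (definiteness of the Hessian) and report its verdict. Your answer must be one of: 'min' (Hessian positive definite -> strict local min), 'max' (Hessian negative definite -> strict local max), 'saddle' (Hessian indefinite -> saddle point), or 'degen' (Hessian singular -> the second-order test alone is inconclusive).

Compute the Hessian H = grad^2 f:
  H = [[-1, -1], [-1, -1]]
Verify stationarity: grad f(x*) = H x* + g = (0, 0).
Eigenvalues of H: -2, 0.
H has a zero eigenvalue (singular; negative semidefinite but not definite), so H is neither positive definite, negative definite, nor indefinite. The second-order test alone is inconclusive -> degen.
(Indeed, f is constant along the null direction of H through x*, so x* is not a strict local extremum.)

degen


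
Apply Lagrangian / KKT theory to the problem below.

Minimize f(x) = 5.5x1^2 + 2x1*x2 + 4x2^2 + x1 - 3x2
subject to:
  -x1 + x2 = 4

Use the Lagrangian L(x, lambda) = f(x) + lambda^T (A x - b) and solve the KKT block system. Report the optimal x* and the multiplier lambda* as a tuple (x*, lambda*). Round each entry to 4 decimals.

Form the Lagrangian:
  L(x, lambda) = (1/2) x^T Q x + c^T x + lambda^T (A x - b)
Stationarity (grad_x L = 0): Q x + c + A^T lambda = 0.
Primal feasibility: A x = b.

This gives the KKT block system:
  [ Q   A^T ] [ x     ]   [-c ]
  [ A    0  ] [ lambda ] = [ b ]

Solving the linear system:
  x*      = (-1.6522, 2.3478)
  lambda* = (-12.4783)
  f(x*)   = 20.6087

x* = (-1.6522, 2.3478), lambda* = (-12.4783)


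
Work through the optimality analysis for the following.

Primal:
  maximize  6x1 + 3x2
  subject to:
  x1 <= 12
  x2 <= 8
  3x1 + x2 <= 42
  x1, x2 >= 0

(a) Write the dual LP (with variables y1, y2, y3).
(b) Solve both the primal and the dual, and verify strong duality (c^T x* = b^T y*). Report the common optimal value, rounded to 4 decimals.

The standard primal-dual pair for 'max c^T x s.t. A x <= b, x >= 0' is:
  Dual:  min b^T y  s.t.  A^T y >= c,  y >= 0.

So the dual LP is:
  minimize  12y1 + 8y2 + 42y3
  subject to:
    y1 + 3y3 >= 6
    y2 + y3 >= 3
    y1, y2, y3 >= 0

Solving the primal: x* = (11.3333, 8).
  primal value c^T x* = 92.
Solving the dual: y* = (0, 1, 2).
  dual value b^T y* = 92.
Strong duality: c^T x* = b^T y*. Confirmed.

92


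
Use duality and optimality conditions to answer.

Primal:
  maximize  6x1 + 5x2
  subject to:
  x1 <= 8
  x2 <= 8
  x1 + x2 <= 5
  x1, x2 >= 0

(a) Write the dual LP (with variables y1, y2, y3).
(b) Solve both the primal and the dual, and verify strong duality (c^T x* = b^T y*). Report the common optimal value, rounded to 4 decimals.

The standard primal-dual pair for 'max c^T x s.t. A x <= b, x >= 0' is:
  Dual:  min b^T y  s.t.  A^T y >= c,  y >= 0.

So the dual LP is:
  minimize  8y1 + 8y2 + 5y3
  subject to:
    y1 + y3 >= 6
    y2 + y3 >= 5
    y1, y2, y3 >= 0

Solving the primal: x* = (5, 0).
  primal value c^T x* = 30.
Solving the dual: y* = (0, 0, 6).
  dual value b^T y* = 30.
Strong duality: c^T x* = b^T y*. Confirmed.

30


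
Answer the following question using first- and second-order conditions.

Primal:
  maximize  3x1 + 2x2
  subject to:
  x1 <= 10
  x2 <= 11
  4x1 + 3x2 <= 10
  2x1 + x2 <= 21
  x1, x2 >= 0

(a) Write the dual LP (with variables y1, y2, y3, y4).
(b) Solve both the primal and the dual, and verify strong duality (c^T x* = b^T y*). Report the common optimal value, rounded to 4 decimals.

The standard primal-dual pair for 'max c^T x s.t. A x <= b, x >= 0' is:
  Dual:  min b^T y  s.t.  A^T y >= c,  y >= 0.

So the dual LP is:
  minimize  10y1 + 11y2 + 10y3 + 21y4
  subject to:
    y1 + 4y3 + 2y4 >= 3
    y2 + 3y3 + y4 >= 2
    y1, y2, y3, y4 >= 0

Solving the primal: x* = (2.5, 0).
  primal value c^T x* = 7.5.
Solving the dual: y* = (0, 0, 0.75, 0).
  dual value b^T y* = 7.5.
Strong duality: c^T x* = b^T y*. Confirmed.

7.5


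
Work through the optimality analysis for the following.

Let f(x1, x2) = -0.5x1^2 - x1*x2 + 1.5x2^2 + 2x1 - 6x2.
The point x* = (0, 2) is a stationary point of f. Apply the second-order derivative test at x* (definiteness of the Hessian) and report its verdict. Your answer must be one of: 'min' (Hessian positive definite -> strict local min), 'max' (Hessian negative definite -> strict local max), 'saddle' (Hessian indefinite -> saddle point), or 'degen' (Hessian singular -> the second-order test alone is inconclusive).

Compute the Hessian H = grad^2 f:
  H = [[-1, -1], [-1, 3]]
Verify stationarity: grad f(x*) = H x* + g = (0, 0).
Eigenvalues of H: -1.2361, 3.2361.
Eigenvalues have mixed signs, so H is indefinite -> x* is a saddle point.

saddle


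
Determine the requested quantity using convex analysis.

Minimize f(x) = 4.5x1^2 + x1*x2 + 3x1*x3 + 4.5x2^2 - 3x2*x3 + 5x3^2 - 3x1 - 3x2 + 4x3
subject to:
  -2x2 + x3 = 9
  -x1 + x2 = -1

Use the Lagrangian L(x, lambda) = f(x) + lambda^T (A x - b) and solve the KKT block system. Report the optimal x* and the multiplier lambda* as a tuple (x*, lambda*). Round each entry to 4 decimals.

Form the Lagrangian:
  L(x, lambda) = (1/2) x^T Q x + c^T x + lambda^T (A x - b)
Stationarity (grad_x L = 0): Q x + c + A^T lambda = 0.
Primal feasibility: A x = b.

This gives the KKT block system:
  [ Q   A^T ] [ x     ]   [-c ]
  [ A    0  ] [ lambda ] = [ b ]

Solving the linear system:
  x*      = (-2.3, -3.3, 2.4)
  lambda* = (-31, -19.8)
  f(x*)   = 142.8

x* = (-2.3, -3.3, 2.4), lambda* = (-31, -19.8)


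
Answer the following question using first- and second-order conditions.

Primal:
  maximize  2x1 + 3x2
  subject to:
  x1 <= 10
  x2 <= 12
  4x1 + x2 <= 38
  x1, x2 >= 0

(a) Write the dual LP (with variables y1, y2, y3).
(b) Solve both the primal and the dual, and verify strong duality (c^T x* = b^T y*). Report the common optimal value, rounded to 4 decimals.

The standard primal-dual pair for 'max c^T x s.t. A x <= b, x >= 0' is:
  Dual:  min b^T y  s.t.  A^T y >= c,  y >= 0.

So the dual LP is:
  minimize  10y1 + 12y2 + 38y3
  subject to:
    y1 + 4y3 >= 2
    y2 + y3 >= 3
    y1, y2, y3 >= 0

Solving the primal: x* = (6.5, 12).
  primal value c^T x* = 49.
Solving the dual: y* = (0, 2.5, 0.5).
  dual value b^T y* = 49.
Strong duality: c^T x* = b^T y*. Confirmed.

49


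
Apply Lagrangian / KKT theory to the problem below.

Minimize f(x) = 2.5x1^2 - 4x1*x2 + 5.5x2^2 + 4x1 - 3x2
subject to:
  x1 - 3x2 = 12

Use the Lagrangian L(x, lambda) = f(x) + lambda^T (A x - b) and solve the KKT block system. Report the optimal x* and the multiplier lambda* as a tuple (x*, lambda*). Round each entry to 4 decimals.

Form the Lagrangian:
  L(x, lambda) = (1/2) x^T Q x + c^T x + lambda^T (A x - b)
Stationarity (grad_x L = 0): Q x + c + A^T lambda = 0.
Primal feasibility: A x = b.

This gives the KKT block system:
  [ Q   A^T ] [ x     ]   [-c ]
  [ A    0  ] [ lambda ] = [ b ]

Solving the linear system:
  x*      = (-1.2188, -4.4062)
  lambda* = (-15.5312)
  f(x*)   = 97.3594

x* = (-1.2188, -4.4062), lambda* = (-15.5312)


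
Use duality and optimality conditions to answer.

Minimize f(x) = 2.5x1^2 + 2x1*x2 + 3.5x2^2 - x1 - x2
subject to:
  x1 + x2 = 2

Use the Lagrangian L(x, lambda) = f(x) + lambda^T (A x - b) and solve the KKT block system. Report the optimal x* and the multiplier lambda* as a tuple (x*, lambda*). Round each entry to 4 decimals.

Form the Lagrangian:
  L(x, lambda) = (1/2) x^T Q x + c^T x + lambda^T (A x - b)
Stationarity (grad_x L = 0): Q x + c + A^T lambda = 0.
Primal feasibility: A x = b.

This gives the KKT block system:
  [ Q   A^T ] [ x     ]   [-c ]
  [ A    0  ] [ lambda ] = [ b ]

Solving the linear system:
  x*      = (1.25, 0.75)
  lambda* = (-6.75)
  f(x*)   = 5.75

x* = (1.25, 0.75), lambda* = (-6.75)


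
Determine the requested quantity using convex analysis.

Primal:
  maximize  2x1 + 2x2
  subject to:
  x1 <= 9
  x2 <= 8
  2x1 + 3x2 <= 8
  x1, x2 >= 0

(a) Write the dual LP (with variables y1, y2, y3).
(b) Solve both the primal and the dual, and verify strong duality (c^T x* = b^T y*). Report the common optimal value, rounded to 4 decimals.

The standard primal-dual pair for 'max c^T x s.t. A x <= b, x >= 0' is:
  Dual:  min b^T y  s.t.  A^T y >= c,  y >= 0.

So the dual LP is:
  minimize  9y1 + 8y2 + 8y3
  subject to:
    y1 + 2y3 >= 2
    y2 + 3y3 >= 2
    y1, y2, y3 >= 0

Solving the primal: x* = (4, 0).
  primal value c^T x* = 8.
Solving the dual: y* = (0, 0, 1).
  dual value b^T y* = 8.
Strong duality: c^T x* = b^T y*. Confirmed.

8


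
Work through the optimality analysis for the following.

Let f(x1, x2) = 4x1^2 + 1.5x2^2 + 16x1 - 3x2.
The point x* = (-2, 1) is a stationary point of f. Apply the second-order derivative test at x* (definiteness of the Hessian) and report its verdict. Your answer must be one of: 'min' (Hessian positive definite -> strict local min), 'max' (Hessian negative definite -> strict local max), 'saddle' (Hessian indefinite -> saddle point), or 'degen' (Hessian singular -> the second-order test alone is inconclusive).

Compute the Hessian H = grad^2 f:
  H = [[8, 0], [0, 3]]
Verify stationarity: grad f(x*) = H x* + g = (0, 0).
Eigenvalues of H: 3, 8.
Both eigenvalues > 0, so H is positive definite -> x* is a strict local min.

min


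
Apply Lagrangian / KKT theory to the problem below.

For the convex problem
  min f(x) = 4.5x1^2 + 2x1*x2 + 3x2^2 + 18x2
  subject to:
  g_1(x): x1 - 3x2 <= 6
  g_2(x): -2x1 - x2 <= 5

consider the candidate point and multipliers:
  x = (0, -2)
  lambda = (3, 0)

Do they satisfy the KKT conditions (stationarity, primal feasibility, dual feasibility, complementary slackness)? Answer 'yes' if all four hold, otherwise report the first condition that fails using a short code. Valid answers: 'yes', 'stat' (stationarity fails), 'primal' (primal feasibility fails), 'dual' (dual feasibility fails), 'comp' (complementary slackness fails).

Gradient of f: grad f(x) = Q x + c = (-4, 6)
Constraint values g_i(x) = a_i^T x - b_i:
  g_1((0, -2)) = 0
  g_2((0, -2)) = -3
Stationarity residual: grad f(x) + sum_i lambda_i a_i = (-1, -3)
  -> stationarity FAILS
Primal feasibility (all g_i <= 0): OK
Dual feasibility (all lambda_i >= 0): OK
Complementary slackness (lambda_i * g_i(x) = 0 for all i): OK

Verdict: the first failing condition is stationarity -> stat.

stat


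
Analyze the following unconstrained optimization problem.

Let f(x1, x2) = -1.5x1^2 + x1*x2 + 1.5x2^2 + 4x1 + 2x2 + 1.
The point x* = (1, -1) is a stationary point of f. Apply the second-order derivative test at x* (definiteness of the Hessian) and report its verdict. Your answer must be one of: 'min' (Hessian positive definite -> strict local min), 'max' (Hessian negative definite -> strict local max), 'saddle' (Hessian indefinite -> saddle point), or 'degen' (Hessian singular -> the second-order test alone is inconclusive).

Compute the Hessian H = grad^2 f:
  H = [[-3, 1], [1, 3]]
Verify stationarity: grad f(x*) = H x* + g = (0, 0).
Eigenvalues of H: -3.1623, 3.1623.
Eigenvalues have mixed signs, so H is indefinite -> x* is a saddle point.

saddle


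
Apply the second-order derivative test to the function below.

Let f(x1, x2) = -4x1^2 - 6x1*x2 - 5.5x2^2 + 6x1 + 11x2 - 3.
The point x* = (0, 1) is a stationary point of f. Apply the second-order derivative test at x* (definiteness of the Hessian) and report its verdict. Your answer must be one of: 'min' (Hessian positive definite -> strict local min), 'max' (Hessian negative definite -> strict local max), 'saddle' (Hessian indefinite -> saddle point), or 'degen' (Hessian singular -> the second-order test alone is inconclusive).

Compute the Hessian H = grad^2 f:
  H = [[-8, -6], [-6, -11]]
Verify stationarity: grad f(x*) = H x* + g = (0, 0).
Eigenvalues of H: -15.6847, -3.3153.
Both eigenvalues < 0, so H is negative definite -> x* is a strict local max.

max


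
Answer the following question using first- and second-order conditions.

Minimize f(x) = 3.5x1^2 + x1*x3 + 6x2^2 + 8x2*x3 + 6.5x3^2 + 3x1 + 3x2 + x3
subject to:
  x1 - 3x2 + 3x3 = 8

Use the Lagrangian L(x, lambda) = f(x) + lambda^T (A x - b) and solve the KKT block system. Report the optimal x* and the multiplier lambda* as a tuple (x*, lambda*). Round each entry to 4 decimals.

Form the Lagrangian:
  L(x, lambda) = (1/2) x^T Q x + c^T x + lambda^T (A x - b)
Stationarity (grad_x L = 0): Q x + c + A^T lambda = 0.
Primal feasibility: A x = b.

This gives the KKT block system:
  [ Q   A^T ] [ x     ]   [-c ]
  [ A    0  ] [ lambda ] = [ b ]

Solving the linear system:
  x*      = (-0.3708, -1.5177, 1.2726)
  lambda* = (-1.6771)
  f(x*)   = 4.5122

x* = (-0.3708, -1.5177, 1.2726), lambda* = (-1.6771)


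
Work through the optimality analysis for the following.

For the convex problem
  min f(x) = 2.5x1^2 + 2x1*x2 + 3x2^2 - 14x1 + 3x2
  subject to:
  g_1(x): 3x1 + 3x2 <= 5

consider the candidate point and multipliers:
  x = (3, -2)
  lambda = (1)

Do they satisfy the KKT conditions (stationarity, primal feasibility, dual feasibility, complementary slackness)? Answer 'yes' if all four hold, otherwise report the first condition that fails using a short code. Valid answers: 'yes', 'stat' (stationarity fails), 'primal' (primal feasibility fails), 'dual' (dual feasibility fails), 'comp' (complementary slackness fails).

Gradient of f: grad f(x) = Q x + c = (-3, -3)
Constraint values g_i(x) = a_i^T x - b_i:
  g_1((3, -2)) = -2
Stationarity residual: grad f(x) + sum_i lambda_i a_i = (0, 0)
  -> stationarity OK
Primal feasibility (all g_i <= 0): OK
Dual feasibility (all lambda_i >= 0): OK
Complementary slackness (lambda_i * g_i(x) = 0 for all i): FAILS

Verdict: the first failing condition is complementary_slackness -> comp.

comp


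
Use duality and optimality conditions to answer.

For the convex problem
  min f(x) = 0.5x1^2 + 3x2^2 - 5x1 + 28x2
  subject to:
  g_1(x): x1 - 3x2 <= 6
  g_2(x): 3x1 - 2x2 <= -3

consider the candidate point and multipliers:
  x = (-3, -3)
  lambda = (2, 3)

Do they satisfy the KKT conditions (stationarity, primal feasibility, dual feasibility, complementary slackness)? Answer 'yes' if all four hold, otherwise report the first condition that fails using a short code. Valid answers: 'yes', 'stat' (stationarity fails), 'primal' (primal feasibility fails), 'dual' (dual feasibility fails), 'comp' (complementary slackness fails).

Gradient of f: grad f(x) = Q x + c = (-8, 10)
Constraint values g_i(x) = a_i^T x - b_i:
  g_1((-3, -3)) = 0
  g_2((-3, -3)) = 0
Stationarity residual: grad f(x) + sum_i lambda_i a_i = (3, -2)
  -> stationarity FAILS
Primal feasibility (all g_i <= 0): OK
Dual feasibility (all lambda_i >= 0): OK
Complementary slackness (lambda_i * g_i(x) = 0 for all i): OK

Verdict: the first failing condition is stationarity -> stat.

stat


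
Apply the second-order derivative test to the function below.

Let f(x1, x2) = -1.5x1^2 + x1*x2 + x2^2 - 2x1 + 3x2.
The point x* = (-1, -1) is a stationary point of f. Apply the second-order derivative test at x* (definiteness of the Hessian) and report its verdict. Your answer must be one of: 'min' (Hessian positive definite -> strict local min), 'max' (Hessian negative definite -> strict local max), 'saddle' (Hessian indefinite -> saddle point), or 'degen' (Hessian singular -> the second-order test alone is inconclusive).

Compute the Hessian H = grad^2 f:
  H = [[-3, 1], [1, 2]]
Verify stationarity: grad f(x*) = H x* + g = (0, 0).
Eigenvalues of H: -3.1926, 2.1926.
Eigenvalues have mixed signs, so H is indefinite -> x* is a saddle point.

saddle


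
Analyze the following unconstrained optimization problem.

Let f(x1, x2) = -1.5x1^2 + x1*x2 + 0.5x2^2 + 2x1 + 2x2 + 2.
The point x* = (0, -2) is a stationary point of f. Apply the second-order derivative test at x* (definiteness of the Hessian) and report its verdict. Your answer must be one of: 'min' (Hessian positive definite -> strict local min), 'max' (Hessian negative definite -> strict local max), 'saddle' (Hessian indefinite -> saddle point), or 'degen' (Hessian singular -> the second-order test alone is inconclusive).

Compute the Hessian H = grad^2 f:
  H = [[-3, 1], [1, 1]]
Verify stationarity: grad f(x*) = H x* + g = (0, 0).
Eigenvalues of H: -3.2361, 1.2361.
Eigenvalues have mixed signs, so H is indefinite -> x* is a saddle point.

saddle


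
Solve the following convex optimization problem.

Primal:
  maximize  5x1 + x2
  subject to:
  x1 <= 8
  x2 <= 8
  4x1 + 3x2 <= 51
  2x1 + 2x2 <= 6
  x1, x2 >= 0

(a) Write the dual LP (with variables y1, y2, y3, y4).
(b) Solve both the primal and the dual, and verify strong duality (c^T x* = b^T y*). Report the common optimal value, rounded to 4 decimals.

The standard primal-dual pair for 'max c^T x s.t. A x <= b, x >= 0' is:
  Dual:  min b^T y  s.t.  A^T y >= c,  y >= 0.

So the dual LP is:
  minimize  8y1 + 8y2 + 51y3 + 6y4
  subject to:
    y1 + 4y3 + 2y4 >= 5
    y2 + 3y3 + 2y4 >= 1
    y1, y2, y3, y4 >= 0

Solving the primal: x* = (3, 0).
  primal value c^T x* = 15.
Solving the dual: y* = (0, 0, 0, 2.5).
  dual value b^T y* = 15.
Strong duality: c^T x* = b^T y*. Confirmed.

15


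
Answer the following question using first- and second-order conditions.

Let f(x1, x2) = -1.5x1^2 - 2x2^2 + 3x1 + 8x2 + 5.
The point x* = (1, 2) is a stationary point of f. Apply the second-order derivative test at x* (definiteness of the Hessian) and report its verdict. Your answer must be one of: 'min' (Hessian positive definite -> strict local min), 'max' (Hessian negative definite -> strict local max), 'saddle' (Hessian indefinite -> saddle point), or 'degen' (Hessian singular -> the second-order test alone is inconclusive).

Compute the Hessian H = grad^2 f:
  H = [[-3, 0], [0, -4]]
Verify stationarity: grad f(x*) = H x* + g = (0, 0).
Eigenvalues of H: -4, -3.
Both eigenvalues < 0, so H is negative definite -> x* is a strict local max.

max


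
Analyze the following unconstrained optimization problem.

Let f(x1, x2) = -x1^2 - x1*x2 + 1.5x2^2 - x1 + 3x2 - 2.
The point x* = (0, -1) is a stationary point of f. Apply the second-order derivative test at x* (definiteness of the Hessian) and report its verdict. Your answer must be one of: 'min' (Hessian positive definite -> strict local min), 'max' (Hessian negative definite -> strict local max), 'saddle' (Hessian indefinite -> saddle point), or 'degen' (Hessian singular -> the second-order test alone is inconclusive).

Compute the Hessian H = grad^2 f:
  H = [[-2, -1], [-1, 3]]
Verify stationarity: grad f(x*) = H x* + g = (0, 0).
Eigenvalues of H: -2.1926, 3.1926.
Eigenvalues have mixed signs, so H is indefinite -> x* is a saddle point.

saddle


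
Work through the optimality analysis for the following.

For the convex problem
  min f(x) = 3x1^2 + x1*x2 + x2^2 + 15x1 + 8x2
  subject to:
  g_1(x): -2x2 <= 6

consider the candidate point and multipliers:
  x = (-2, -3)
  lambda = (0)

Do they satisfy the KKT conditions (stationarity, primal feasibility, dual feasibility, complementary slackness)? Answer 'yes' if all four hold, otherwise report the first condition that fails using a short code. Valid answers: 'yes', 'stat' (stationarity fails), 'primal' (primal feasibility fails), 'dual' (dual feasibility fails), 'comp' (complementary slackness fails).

Gradient of f: grad f(x) = Q x + c = (0, 0)
Constraint values g_i(x) = a_i^T x - b_i:
  g_1((-2, -3)) = 0
Stationarity residual: grad f(x) + sum_i lambda_i a_i = (0, 0)
  -> stationarity OK
Primal feasibility (all g_i <= 0): OK
Dual feasibility (all lambda_i >= 0): OK
Complementary slackness (lambda_i * g_i(x) = 0 for all i): OK

Verdict: yes, KKT holds.

yes


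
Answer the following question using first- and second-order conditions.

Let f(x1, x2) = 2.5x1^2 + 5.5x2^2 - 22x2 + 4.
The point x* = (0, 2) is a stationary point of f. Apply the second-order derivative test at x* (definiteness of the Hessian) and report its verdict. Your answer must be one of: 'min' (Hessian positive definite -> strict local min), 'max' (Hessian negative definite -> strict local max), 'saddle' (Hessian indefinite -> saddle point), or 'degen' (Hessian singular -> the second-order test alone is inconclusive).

Compute the Hessian H = grad^2 f:
  H = [[5, 0], [0, 11]]
Verify stationarity: grad f(x*) = H x* + g = (0, 0).
Eigenvalues of H: 5, 11.
Both eigenvalues > 0, so H is positive definite -> x* is a strict local min.

min


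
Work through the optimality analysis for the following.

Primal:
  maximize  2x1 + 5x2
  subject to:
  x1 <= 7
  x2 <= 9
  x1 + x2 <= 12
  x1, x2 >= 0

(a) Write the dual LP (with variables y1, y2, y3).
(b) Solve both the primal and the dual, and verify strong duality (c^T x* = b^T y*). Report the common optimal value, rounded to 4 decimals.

The standard primal-dual pair for 'max c^T x s.t. A x <= b, x >= 0' is:
  Dual:  min b^T y  s.t.  A^T y >= c,  y >= 0.

So the dual LP is:
  minimize  7y1 + 9y2 + 12y3
  subject to:
    y1 + y3 >= 2
    y2 + y3 >= 5
    y1, y2, y3 >= 0

Solving the primal: x* = (3, 9).
  primal value c^T x* = 51.
Solving the dual: y* = (0, 3, 2).
  dual value b^T y* = 51.
Strong duality: c^T x* = b^T y*. Confirmed.

51


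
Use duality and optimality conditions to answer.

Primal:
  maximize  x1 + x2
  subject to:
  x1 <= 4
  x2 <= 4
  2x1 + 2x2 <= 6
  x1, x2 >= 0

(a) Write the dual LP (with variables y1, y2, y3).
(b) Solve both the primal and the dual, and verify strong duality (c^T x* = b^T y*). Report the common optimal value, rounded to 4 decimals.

The standard primal-dual pair for 'max c^T x s.t. A x <= b, x >= 0' is:
  Dual:  min b^T y  s.t.  A^T y >= c,  y >= 0.

So the dual LP is:
  minimize  4y1 + 4y2 + 6y3
  subject to:
    y1 + 2y3 >= 1
    y2 + 2y3 >= 1
    y1, y2, y3 >= 0

Solving the primal: x* = (3, 0).
  primal value c^T x* = 3.
Solving the dual: y* = (0, 0, 0.5).
  dual value b^T y* = 3.
Strong duality: c^T x* = b^T y*. Confirmed.

3


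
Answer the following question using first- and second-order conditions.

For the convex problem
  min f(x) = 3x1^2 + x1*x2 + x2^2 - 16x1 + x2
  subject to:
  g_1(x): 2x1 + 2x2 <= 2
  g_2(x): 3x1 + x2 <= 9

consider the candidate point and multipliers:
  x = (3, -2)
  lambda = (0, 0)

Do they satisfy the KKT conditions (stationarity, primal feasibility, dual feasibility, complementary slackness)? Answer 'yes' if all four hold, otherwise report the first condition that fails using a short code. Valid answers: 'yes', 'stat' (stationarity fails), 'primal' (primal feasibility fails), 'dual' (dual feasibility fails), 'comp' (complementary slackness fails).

Gradient of f: grad f(x) = Q x + c = (0, 0)
Constraint values g_i(x) = a_i^T x - b_i:
  g_1((3, -2)) = 0
  g_2((3, -2)) = -2
Stationarity residual: grad f(x) + sum_i lambda_i a_i = (0, 0)
  -> stationarity OK
Primal feasibility (all g_i <= 0): OK
Dual feasibility (all lambda_i >= 0): OK
Complementary slackness (lambda_i * g_i(x) = 0 for all i): OK

Verdict: yes, KKT holds.

yes


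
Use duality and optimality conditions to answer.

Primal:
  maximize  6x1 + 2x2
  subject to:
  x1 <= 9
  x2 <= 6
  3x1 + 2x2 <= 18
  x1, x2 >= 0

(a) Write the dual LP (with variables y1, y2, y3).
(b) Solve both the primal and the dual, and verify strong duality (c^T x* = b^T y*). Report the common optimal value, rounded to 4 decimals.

The standard primal-dual pair for 'max c^T x s.t. A x <= b, x >= 0' is:
  Dual:  min b^T y  s.t.  A^T y >= c,  y >= 0.

So the dual LP is:
  minimize  9y1 + 6y2 + 18y3
  subject to:
    y1 + 3y3 >= 6
    y2 + 2y3 >= 2
    y1, y2, y3 >= 0

Solving the primal: x* = (6, 0).
  primal value c^T x* = 36.
Solving the dual: y* = (0, 0, 2).
  dual value b^T y* = 36.
Strong duality: c^T x* = b^T y*. Confirmed.

36


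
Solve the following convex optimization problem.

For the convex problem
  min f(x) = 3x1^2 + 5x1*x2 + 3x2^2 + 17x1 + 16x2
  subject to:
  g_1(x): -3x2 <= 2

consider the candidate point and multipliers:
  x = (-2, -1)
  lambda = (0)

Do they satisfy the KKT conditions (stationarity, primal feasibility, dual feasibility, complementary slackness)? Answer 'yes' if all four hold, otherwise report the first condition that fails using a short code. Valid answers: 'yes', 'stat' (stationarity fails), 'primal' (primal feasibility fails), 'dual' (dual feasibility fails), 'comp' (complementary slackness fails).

Gradient of f: grad f(x) = Q x + c = (0, 0)
Constraint values g_i(x) = a_i^T x - b_i:
  g_1((-2, -1)) = 1
Stationarity residual: grad f(x) + sum_i lambda_i a_i = (0, 0)
  -> stationarity OK
Primal feasibility (all g_i <= 0): FAILS
Dual feasibility (all lambda_i >= 0): OK
Complementary slackness (lambda_i * g_i(x) = 0 for all i): OK

Verdict: the first failing condition is primal_feasibility -> primal.

primal


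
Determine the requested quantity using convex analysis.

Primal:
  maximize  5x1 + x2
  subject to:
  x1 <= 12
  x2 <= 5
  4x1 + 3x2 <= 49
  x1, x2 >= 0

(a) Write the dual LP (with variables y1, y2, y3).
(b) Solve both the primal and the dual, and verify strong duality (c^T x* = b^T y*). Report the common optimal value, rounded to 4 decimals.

The standard primal-dual pair for 'max c^T x s.t. A x <= b, x >= 0' is:
  Dual:  min b^T y  s.t.  A^T y >= c,  y >= 0.

So the dual LP is:
  minimize  12y1 + 5y2 + 49y3
  subject to:
    y1 + 4y3 >= 5
    y2 + 3y3 >= 1
    y1, y2, y3 >= 0

Solving the primal: x* = (12, 0.3333).
  primal value c^T x* = 60.3333.
Solving the dual: y* = (3.6667, 0, 0.3333).
  dual value b^T y* = 60.3333.
Strong duality: c^T x* = b^T y*. Confirmed.

60.3333


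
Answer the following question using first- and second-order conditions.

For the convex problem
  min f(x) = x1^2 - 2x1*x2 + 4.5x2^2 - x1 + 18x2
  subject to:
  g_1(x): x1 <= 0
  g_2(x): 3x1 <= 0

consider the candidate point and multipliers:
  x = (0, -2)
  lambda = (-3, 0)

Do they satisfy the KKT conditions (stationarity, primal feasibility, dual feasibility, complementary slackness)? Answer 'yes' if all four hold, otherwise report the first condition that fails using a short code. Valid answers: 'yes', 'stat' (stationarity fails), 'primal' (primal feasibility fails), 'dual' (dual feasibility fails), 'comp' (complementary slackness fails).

Gradient of f: grad f(x) = Q x + c = (3, 0)
Constraint values g_i(x) = a_i^T x - b_i:
  g_1((0, -2)) = 0
  g_2((0, -2)) = 0
Stationarity residual: grad f(x) + sum_i lambda_i a_i = (0, 0)
  -> stationarity OK
Primal feasibility (all g_i <= 0): OK
Dual feasibility (all lambda_i >= 0): FAILS
Complementary slackness (lambda_i * g_i(x) = 0 for all i): OK

Verdict: the first failing condition is dual_feasibility -> dual.

dual


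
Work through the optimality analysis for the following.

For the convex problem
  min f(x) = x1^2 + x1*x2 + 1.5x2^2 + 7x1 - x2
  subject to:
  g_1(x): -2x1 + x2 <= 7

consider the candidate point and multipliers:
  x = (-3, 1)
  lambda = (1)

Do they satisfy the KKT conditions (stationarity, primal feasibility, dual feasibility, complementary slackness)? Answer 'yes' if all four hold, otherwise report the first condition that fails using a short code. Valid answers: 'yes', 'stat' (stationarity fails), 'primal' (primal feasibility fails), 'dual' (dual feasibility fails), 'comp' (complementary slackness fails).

Gradient of f: grad f(x) = Q x + c = (2, -1)
Constraint values g_i(x) = a_i^T x - b_i:
  g_1((-3, 1)) = 0
Stationarity residual: grad f(x) + sum_i lambda_i a_i = (0, 0)
  -> stationarity OK
Primal feasibility (all g_i <= 0): OK
Dual feasibility (all lambda_i >= 0): OK
Complementary slackness (lambda_i * g_i(x) = 0 for all i): OK

Verdict: yes, KKT holds.

yes


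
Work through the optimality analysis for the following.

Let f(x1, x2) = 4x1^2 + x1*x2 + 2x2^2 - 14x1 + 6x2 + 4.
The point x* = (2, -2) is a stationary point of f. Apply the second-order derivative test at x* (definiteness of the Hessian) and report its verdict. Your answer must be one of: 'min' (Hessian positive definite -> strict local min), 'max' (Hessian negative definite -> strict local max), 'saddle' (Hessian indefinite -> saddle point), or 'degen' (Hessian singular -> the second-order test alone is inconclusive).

Compute the Hessian H = grad^2 f:
  H = [[8, 1], [1, 4]]
Verify stationarity: grad f(x*) = H x* + g = (0, 0).
Eigenvalues of H: 3.7639, 8.2361.
Both eigenvalues > 0, so H is positive definite -> x* is a strict local min.

min
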